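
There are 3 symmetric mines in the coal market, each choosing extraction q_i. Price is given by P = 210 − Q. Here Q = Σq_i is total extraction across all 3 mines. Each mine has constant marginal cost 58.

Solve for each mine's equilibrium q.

A representative mine's profit is π_i = q_i(210 − Q) − 58q_i, with Q = q_i + Σ_{j≠i} q_j.
First-order condition: 152 − 2q_i − Σ_{j≠i} q_j = 0.
Imposing symmetry (q_j = q for all j) turns Σ_{j≠i} q_j into 2q, so 152 = 4q and q = 38.

38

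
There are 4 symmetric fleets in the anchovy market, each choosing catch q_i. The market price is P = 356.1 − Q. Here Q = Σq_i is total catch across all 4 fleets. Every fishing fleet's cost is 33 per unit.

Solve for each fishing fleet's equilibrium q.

64.62

A representative fishing fleet's profit is π_i = q_i(356.1 − Q) − 33q_i, with Q = q_i + Σ_{j≠i} q_j.
First-order condition: 323.1 − 2q_i − Σ_{j≠i} q_j = 0.
In a symmetric equilibrium every fishing fleet chooses the same q, so Σ_{j≠i} q_j = 3q. The condition becomes 323.1 − 5q = 0, giving q = 323.1/5 = 64.62.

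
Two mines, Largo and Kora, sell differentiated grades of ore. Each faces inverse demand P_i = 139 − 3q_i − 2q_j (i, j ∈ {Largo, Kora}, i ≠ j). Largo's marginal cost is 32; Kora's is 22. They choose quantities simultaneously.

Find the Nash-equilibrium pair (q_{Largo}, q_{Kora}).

Mine Largo's profit: π = q_{Largo}(139 − 3q_{Largo} − 2q_{Kora}) − 32q_{Largo}.
∂π/∂q_{Largo} = 107 − 6q_{Largo} − 2q_{Kora} = 0 ⇒ q_{Largo} = 107/6 − (1/3)q_{Kora}.
Similarly q_{Kora} = 19.5 − (1/3)q_{Largo}.
Substituting the second reaction function into the first: q_{Largo} = 107/6 − (1/3)(19.5 − (1/3)q_{Largo}), which gives (8/9)q_{Largo} = 34/3 ⇒ q_{Largo} = 12.75.
Then q_{Kora} = 19.5 − (1/3)·12.75 = 15.25.

12.75, 15.25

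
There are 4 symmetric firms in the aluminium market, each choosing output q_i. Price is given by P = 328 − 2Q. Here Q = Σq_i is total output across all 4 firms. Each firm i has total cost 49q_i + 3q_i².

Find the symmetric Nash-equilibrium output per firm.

A representative firm's profit is π_i = q_i(328 − 2Q) − 49q_i − 3q_i², with Q = q_i + Σ_{j≠i} q_j.
First-order condition: 279 − 10q_i − 2Σ_{j≠i} q_j = 0.
With identical firms, set every q_j = q: then 279 − 10q − 6q = 0, i.e. q = 279/16 = 17.4375.

17.4375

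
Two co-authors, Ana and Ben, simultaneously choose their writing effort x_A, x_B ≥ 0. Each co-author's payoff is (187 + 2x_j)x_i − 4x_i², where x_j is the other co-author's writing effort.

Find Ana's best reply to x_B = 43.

34.125

Ana's payoff is (187 + 2x_B)x_A − 4x_A².
∂π/∂x_A = 187 + 2x_B − 8x_A = 0, so x_A = 23.375 + 0.25x_B.
At x_B = 43: x_A = 23.375 + 0.25·43 = 34.125.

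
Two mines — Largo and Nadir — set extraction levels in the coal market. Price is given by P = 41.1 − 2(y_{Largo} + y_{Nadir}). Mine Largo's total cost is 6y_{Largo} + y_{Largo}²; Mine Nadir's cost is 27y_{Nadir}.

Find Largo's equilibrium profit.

94.4163

Mine Largo's profit: π = y_{Largo}(41.1 − 2(y_{Largo} + y_{Nadir})) − 6y_{Largo} − y_{Largo}².
∂π/∂y_{Largo} = 35.1 − 6y_{Largo} − 2y_{Nadir} = 0, so y_{Largo} = 5.85 − (1/3)y_{Nadir}.
For Nadir: ∂π/∂y_{Nadir} = 14.1 − 4y_{Nadir} − 2y_{Largo} = 0 ⇒ y_{Nadir} = 3.525 − 0.5y_{Largo}.
Solving the two reaction functions simultaneously: (1 − (−1/3)(−0.5))y_{Largo} = 5.85 − (1/3)·3.525, so (5/6)y_{Largo} = 4.675 and y_{Largo} = 5.61.
Then y_{Nadir} = 3.525 − 0.5·5.61 = 0.72.
Price P = 41.1 − 2·6.33 = 28.44.
Largo's profit: (28.44 − 6)·5.61 − (5.61)² = 94.4163.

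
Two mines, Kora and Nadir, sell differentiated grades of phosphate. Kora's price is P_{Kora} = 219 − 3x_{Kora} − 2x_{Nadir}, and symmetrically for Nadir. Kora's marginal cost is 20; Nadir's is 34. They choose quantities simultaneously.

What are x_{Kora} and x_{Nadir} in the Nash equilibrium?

Mine Kora's profit: π = x_{Kora}(219 − 3x_{Kora} − 2x_{Nadir}) − 20x_{Kora}.
∂π/∂x_{Kora} = 199 − 6x_{Kora} − 2x_{Nadir} = 0 ⇒ x_{Kora} = 199/6 − (1/3)x_{Nadir}.
Similarly x_{Nadir} = 185/6 − (1/3)x_{Kora}.
Substituting the second reaction function into the first: x_{Kora} = 199/6 − (1/3)(185/6 − (1/3)x_{Kora}), which gives (8/9)x_{Kora} = 206/9 ⇒ x_{Kora} = 25.75.
Then x_{Nadir} = 185/6 − (1/3)·25.75 = 22.25.

25.75, 22.25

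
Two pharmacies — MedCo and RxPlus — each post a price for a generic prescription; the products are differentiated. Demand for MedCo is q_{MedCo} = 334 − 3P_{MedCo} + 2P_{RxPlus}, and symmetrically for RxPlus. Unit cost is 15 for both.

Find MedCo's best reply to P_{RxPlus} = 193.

127.5

MedCo's profit: π = (P_{MedCo} − 15)(334 − 3P_{MedCo} + 2P_{RxPlus}).
∂π/∂P_{MedCo} = 379 − 6P_{MedCo} + 2P_{RxPlus} = 0 ⇒ P_{MedCo} = 379/6 + (1/3)P_{RxPlus}.
At P_{RxPlus} = 193: P_{MedCo} = 379/6 + (1/3)·193 = 127.5.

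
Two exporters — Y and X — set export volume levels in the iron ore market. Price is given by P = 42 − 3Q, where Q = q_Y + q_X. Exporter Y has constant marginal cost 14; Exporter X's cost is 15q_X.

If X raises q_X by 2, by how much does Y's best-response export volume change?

Exporter Y's profit: π = q_Y(42 − 3(q_Y + q_X)) − 14q_Y.
∂π/∂q_Y = 28 − 6q_Y − 3q_X = 0, so q_Y = 14/3 − 0.5q_X.
The reaction-function slope is −0.5, so a 2-unit rise in q_X moves q_Y by −0.5 × 2 = −1. Y's best response falls — the actions are strategic substitutes.

-1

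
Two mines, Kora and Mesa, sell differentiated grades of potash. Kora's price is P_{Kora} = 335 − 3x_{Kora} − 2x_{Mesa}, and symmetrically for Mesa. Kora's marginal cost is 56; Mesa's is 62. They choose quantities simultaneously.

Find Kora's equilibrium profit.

3727.6875

Mine Kora's profit: π = x_{Kora}(335 − 3x_{Kora} − 2x_{Mesa}) − 56x_{Kora}.
∂π/∂x_{Kora} = 279 − 6x_{Kora} − 2x_{Mesa} = 0 ⇒ x_{Kora} = 46.5 − (1/3)x_{Mesa}.
Similarly x_{Mesa} = 45.5 − (1/3)x_{Kora}.
Solving the two reaction functions simultaneously: (1 − (−1/3)(−1/3))x_{Kora} = 46.5 − (1/3)·45.5, so (8/9)x_{Kora} = 94/3 and x_{Kora} = 35.25.
Then x_{Mesa} = 45.5 − (1/3)·35.25 = 33.75.
P_{Kora} = 335 − 3·35.25 − 2·33.75 = 161.75.
Profit = (161.75 − 56)·35.25 = 3727.6875.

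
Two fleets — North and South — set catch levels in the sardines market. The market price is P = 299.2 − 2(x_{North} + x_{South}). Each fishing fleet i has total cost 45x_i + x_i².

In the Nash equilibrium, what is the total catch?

63.55

Fishing fleet North's profit: π = x_{North}(299.2 − 2(x_{North} + x_{South})) − 45x_{North} − x_{North}².
∂π/∂x_{North} = 254.2 − 6x_{North} − 2x_{South} = 0, so x_{North} = 1271/30 − (1/3)x_{South}.
Setting x_{North} = x_{South} in the reaction function: x_{North} = 1271/30 − (1/3)x_{North}, so x_{North} = (1271/30) / (4/3) = 31.775.
Total catch: 31.775 + 31.775 = 63.55.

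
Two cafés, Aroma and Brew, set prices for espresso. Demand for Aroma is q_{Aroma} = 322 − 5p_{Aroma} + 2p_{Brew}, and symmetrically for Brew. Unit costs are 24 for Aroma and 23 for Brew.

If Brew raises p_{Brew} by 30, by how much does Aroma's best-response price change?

6

Aroma's profit: π = (p_{Aroma} − 24)(322 − 5p_{Aroma} + 2p_{Brew}).
∂π/∂p_{Aroma} = 442 − 10p_{Aroma} + 2p_{Brew} = 0 ⇒ p_{Aroma} = 44.2 + 0.2p_{Brew}.
The reaction-function slope is 0.2, so a 30-unit rise in p_{Brew} moves p_{Aroma} by 0.2 × 30 = 6. Aroma's best response rises — the actions are strategic complements.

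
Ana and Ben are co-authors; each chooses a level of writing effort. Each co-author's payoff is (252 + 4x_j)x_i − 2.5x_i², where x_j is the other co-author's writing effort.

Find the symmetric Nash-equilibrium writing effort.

Ana's payoff is (252 + 4x_B)x_A − 2.5x_A².
∂π/∂x_A = 252 + 4x_B − 5x_A = 0, so x_A = 50.4 + 0.8x_B.
By symmetry x_B = x_A; substituting into the reaction function, 0.2x_A = 50.4 and x_A = 252.

252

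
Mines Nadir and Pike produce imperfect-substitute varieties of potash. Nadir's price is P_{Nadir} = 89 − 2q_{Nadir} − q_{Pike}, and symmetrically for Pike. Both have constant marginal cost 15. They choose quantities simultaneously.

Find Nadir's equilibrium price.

44.6

Mine Nadir's profit: π = q_{Nadir}(89 − 2q_{Nadir} − q_{Pike}) − 15q_{Nadir}.
∂π/∂q_{Nadir} = 74 − 4q_{Nadir} − q_{Pike} = 0 ⇒ q_{Nadir} = 18.5 − 0.25q_{Pike}.
The game is symmetric, so in equilibrium q_{Pike} = q_{Nadir}: the reaction function gives 1.25q_{Nadir} = 18.5, hence q_{Nadir} = 14.8.
P_{Nadir} = 89 − 2·14.8 − 14.8 = 44.6.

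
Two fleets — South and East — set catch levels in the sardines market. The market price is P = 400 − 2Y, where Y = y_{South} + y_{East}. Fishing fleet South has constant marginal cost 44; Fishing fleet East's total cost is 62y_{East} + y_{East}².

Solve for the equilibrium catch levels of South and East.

73, 32

Fishing fleet South's profit: π = y_{South}(400 − 2(y_{South} + y_{East})) − 44y_{South}.
∂π/∂y_{South} = 356 − 4y_{South} − 2y_{East} = 0, so y_{South} = 89 − 0.5y_{East}.
For East: ∂π/∂y_{East} = 338 − 6y_{East} − 2y_{South} = 0 ⇒ y_{East} = 169/3 − (1/3)y_{South}.
Plugging y_{East} into South's best response: y_{South} = 89 − 0.5(169/3 − (1/3)y_{South}) ⇒ (5/6)y_{South} = 365/6, so y_{South} = 73.
Then y_{East} = 169/3 − (1/3)·73 = 32.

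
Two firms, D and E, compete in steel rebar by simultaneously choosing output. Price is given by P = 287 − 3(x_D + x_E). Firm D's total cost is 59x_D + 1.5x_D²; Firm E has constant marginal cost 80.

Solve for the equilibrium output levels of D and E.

Firm D's profit: π = x_D(287 − 3(x_D + x_E)) − 59x_D − 1.5x_D².
∂π/∂x_D = 228 − 9x_D − 3x_E = 0, so x_D = 76/3 − (1/3)x_E.
For E: ∂π/∂x_E = 207 − 6x_E − 3x_D = 0 ⇒ x_E = 34.5 − 0.5x_D.
Plugging x_E into D's best response: x_D = 76/3 − (1/3)(34.5 − 0.5x_D) ⇒ (5/6)x_D = 83/6, so x_D = 16.6.
Then x_E = 34.5 − 0.5·16.6 = 26.2.

16.6, 26.2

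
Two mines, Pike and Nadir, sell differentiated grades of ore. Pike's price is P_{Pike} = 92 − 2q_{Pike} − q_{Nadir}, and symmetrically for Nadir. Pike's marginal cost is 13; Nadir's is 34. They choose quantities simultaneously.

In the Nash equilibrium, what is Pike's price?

Mine Pike's profit: π = q_{Pike}(92 − 2q_{Pike} − q_{Nadir}) − 13q_{Pike}.
∂π/∂q_{Pike} = 79 − 4q_{Pike} − q_{Nadir} = 0 ⇒ q_{Pike} = 19.75 − 0.25q_{Nadir}.
Similarly q_{Nadir} = 14.5 − 0.25q_{Pike}.
Solving the two reaction functions simultaneously: (1 − (−0.25)(−0.25))q_{Pike} = 19.75 − 0.25·14.5, so 0.9375q_{Pike} = 16.125 and q_{Pike} = 17.2.
Then q_{Nadir} = 14.5 − 0.25·17.2 = 10.2.
P_{Pike} = 92 − 2·17.2 − 10.2 = 47.4.

47.4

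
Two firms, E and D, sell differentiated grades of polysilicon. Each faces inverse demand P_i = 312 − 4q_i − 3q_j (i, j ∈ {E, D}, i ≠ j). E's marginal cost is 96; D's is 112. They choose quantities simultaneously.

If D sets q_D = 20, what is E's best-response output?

19.5

Firm E's profit: π = q_E(312 − 4q_E − 3q_D) − 96q_E.
∂π/∂q_E = 216 − 8q_E − 3q_D = 0 ⇒ q_E = 27 − 0.375q_D.
At q_D = 20: q_E = 27 − 0.375·20 = 19.5.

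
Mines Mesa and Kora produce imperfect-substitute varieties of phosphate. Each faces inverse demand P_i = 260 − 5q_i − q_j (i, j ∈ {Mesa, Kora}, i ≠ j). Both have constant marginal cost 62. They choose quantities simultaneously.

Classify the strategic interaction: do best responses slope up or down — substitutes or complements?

strategic substitutes

Mine Mesa's profit: π = q_{Mesa}(260 − 5q_{Mesa} − q_{Kora}) − 62q_{Mesa}.
∂π/∂q_{Mesa} = 198 − 10q_{Mesa} − q_{Kora} = 0 ⇒ q_{Mesa} = 19.8 − 0.1q_{Kora}.
The best-response slope dq_{Mesa}/dq_{Kora} = −0.1 < 0: the reaction function is downward-sloping, so the choices are strategic substitutes.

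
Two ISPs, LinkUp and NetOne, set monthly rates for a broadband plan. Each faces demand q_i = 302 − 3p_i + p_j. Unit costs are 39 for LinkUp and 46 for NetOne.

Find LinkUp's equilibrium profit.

LinkUp's profit: π = (p_{LinkUp} − 39)(302 − 3p_{LinkUp} + p_{NetOne}).
∂π/∂p_{LinkUp} = 419 − 6p_{LinkUp} + p_{NetOne} = 0 ⇒ p_{LinkUp} = 419/6 + (1/6)p_{NetOne}.
Similarly p_{NetOne} = 220/3 + (1/6)p_{LinkUp}.
Solving the two reaction functions simultaneously: (1 − (1/6)(1/6))p_{LinkUp} = 419/6 + (1/6)·(220/3), so (35/36)p_{LinkUp} = 1477/18 and p_{LinkUp} = 84.4.
Then p_{NetOne} = 220/3 + (1/6)·84.4 = 87.4.
q_{LinkUp} = 302 − 3·84.4 + 87.4 = 136.2.
Profit = (84.4 − 39)·136.2 = 6183.48.

6183.48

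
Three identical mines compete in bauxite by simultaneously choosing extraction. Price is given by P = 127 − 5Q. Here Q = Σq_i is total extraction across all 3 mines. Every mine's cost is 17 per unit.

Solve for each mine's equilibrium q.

5.5

A representative mine's profit is π_i = q_i(127 − 5Q) − 17q_i, with Q = q_i + Σ_{j≠i} q_j.
First-order condition: 110 − 10q_i − 5Σ_{j≠i} q_j = 0.
In a symmetric equilibrium every mine chooses the same q, so Σ_{j≠i} q_j = 2q. The condition becomes 110 − 20q = 0, giving q = 110/20 = 5.5.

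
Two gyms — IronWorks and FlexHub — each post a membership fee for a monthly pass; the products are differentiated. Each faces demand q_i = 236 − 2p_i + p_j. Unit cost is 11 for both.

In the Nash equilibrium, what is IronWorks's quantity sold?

150

IronWorks's profit: π = (p_{IronWorks} − 11)(236 − 2p_{IronWorks} + p_{FlexHub}).
∂π/∂p_{IronWorks} = 258 − 4p_{IronWorks} + p_{FlexHub} = 0 ⇒ p_{IronWorks} = 64.5 + 0.25p_{FlexHub}.
The game is symmetric, so in equilibrium p_{FlexHub} = p_{IronWorks}: the reaction function gives 0.75p_{IronWorks} = 64.5, hence p_{IronWorks} = 86.
q_{IronWorks} = 236 − 2·86 + 86 = 150.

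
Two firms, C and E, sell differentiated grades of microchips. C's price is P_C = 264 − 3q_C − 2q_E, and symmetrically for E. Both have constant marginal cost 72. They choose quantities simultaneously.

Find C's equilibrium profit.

1728

Firm C's profit: π = q_C(264 − 3q_C − 2q_E) − 72q_C.
∂π/∂q_C = 192 − 6q_C − 2q_E = 0 ⇒ q_C = 32 − (1/3)q_E.
The game is symmetric, so in equilibrium q_E = q_C: the reaction function gives (4/3)q_C = 32, hence q_C = 24.
P_C = 264 − 3·24 − 2·24 = 144.
Profit = (144 − 72)·24 = 1728.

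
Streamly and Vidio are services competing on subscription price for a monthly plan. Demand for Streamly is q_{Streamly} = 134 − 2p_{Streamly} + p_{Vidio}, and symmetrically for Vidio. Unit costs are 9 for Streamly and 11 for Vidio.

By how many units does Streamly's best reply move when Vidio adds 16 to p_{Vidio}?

4

Streamly's profit: π = (p_{Streamly} − 9)(134 − 2p_{Streamly} + p_{Vidio}).
∂π/∂p_{Streamly} = 152 − 4p_{Streamly} + p_{Vidio} = 0 ⇒ p_{Streamly} = 38 + 0.25p_{Vidio}.
The reaction-function slope is 0.25, so a 16-unit rise in p_{Vidio} moves p_{Streamly} by 0.25 × 16 = 4. Streamly's best response rises — the actions are strategic complements.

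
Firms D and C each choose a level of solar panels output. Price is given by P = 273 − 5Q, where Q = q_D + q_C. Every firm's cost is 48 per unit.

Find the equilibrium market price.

123

Firm D's profit: π = q_D(273 − 5(q_D + q_C)) − 48q_D.
∂π/∂q_D = 225 − 10q_D − 5q_C = 0, so q_D = 22.5 − 0.5q_C.
Setting q_D = q_C in the reaction function: q_D = 22.5 − 0.5q_D, so q_D = 22.5 / 1.5 = 15.
Equilibrium price: P = 273 − 5·30 = 123.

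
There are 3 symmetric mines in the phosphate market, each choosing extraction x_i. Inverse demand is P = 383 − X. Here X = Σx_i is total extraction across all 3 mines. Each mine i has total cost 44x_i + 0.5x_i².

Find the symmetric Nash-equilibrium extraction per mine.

67.8

A representative mine's profit is π_i = x_i(383 − X) − 44x_i − 0.5x_i², with X = x_i + Σ_{j≠i} x_j.
First-order condition: 339 − 3x_i − Σ_{j≠i} x_j = 0.
Imposing symmetry (x_j = x for all j) turns Σ_{j≠i} x_j into 2x, so 339 = 5x and x = 67.8.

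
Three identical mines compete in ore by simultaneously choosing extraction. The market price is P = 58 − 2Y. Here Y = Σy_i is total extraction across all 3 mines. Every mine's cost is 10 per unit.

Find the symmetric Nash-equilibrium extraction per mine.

6

A representative mine's profit is π_i = y_i(58 − 2Y) − 10y_i, with Y = y_i + Σ_{j≠i} y_j.
First-order condition: 48 − 4y_i − 2Σ_{j≠i} y_j = 0.
Imposing symmetry (y_j = y for all j) turns Σ_{j≠i} y_j into 2y, so 48 = 8y and y = 6.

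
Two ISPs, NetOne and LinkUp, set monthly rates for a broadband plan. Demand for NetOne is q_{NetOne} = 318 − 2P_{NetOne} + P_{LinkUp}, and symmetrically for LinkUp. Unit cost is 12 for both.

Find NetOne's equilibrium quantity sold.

204

NetOne's profit: π = (P_{NetOne} − 12)(318 − 2P_{NetOne} + P_{LinkUp}).
∂π/∂P_{NetOne} = 342 − 4P_{NetOne} + P_{LinkUp} = 0 ⇒ P_{NetOne} = 85.5 + 0.25P_{LinkUp}.
Setting P_{NetOne} = P_{LinkUp} in the reaction function: P_{NetOne} = 85.5 + 0.25P_{NetOne}, so P_{NetOne} = 85.5 / 0.75 = 114.
q_{NetOne} = 318 − 2·114 + 114 = 204.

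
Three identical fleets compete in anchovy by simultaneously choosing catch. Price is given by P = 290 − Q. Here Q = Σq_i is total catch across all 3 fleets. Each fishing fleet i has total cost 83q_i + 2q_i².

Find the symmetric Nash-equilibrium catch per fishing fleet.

A representative fishing fleet's profit is π_i = q_i(290 − Q) − 83q_i − 2q_i², with Q = q_i + Σ_{j≠i} q_j.
First-order condition: 207 − 6q_i − Σ_{j≠i} q_j = 0.
With identical fishing fleets, set every q_j = q: then 207 − 6q − 2q = 0, i.e. q = 207/8 = 25.875.

25.875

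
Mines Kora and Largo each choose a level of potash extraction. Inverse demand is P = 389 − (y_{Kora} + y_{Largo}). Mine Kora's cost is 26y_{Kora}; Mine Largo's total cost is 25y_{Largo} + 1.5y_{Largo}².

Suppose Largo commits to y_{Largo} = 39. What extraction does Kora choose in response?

162

Mine Kora's profit: π = y_{Kora}(389 − (y_{Kora} + y_{Largo})) − 26y_{Kora}.
∂π/∂y_{Kora} = 363 − 2y_{Kora} − y_{Largo} = 0, so y_{Kora} = 181.5 − 0.5y_{Largo}.
At y_{Largo} = 39: y_{Kora} = 181.5 − 0.5·39 = 162.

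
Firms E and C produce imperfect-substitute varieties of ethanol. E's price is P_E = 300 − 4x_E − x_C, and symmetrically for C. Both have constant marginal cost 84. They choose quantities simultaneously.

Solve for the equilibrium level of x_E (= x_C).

Firm E's profit: π = x_E(300 − 4x_E − x_C) − 84x_E.
∂π/∂x_E = 216 − 8x_E − x_C = 0 ⇒ x_E = 27 − 0.125x_C.
The game is symmetric, so in equilibrium x_C = x_E: the reaction function gives 1.125x_E = 27, hence x_E = 24.

24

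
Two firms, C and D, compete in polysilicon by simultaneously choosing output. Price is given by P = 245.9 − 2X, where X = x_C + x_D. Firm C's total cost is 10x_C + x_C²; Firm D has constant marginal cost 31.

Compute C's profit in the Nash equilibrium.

1979.9283

Firm C's profit: π = x_C(245.9 − 2(x_C + x_D)) − 10x_C − x_C².
∂π/∂x_C = 235.9 − 6x_C − 2x_D = 0, so x_C = 2359/60 − (1/3)x_D.
For D: ∂π/∂x_D = 214.9 − 4x_D − 2x_C = 0 ⇒ x_D = 53.725 − 0.5x_C.
Plugging x_D into C's best response: x_C = 2359/60 − (1/3)(53.725 − 0.5x_C) ⇒ (5/6)x_C = 2569/120, so x_C = 25.69.
Then x_D = 53.725 − 0.5·25.69 = 40.88.
Price P = 245.9 − 2·66.57 = 112.76.
C's profit: (112.76 − 10)·25.69 − (25.69)² = 1979.9283.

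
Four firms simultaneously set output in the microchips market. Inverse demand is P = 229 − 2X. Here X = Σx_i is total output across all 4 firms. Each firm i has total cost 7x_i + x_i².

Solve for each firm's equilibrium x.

A representative firm's profit is π_i = x_i(229 − 2X) − 7x_i − x_i², with X = x_i + Σ_{j≠i} x_j.
First-order condition: 222 − 6x_i − 2Σ_{j≠i} x_j = 0.
Imposing symmetry (x_j = x for all j) turns Σ_{j≠i} x_j into 3x, so 222 = 12x and x = 18.5.

18.5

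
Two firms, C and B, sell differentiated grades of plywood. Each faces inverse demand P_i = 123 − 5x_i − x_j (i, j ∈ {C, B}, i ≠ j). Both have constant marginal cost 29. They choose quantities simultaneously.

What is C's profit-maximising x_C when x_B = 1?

9.3

Firm C's profit: π = x_C(123 − 5x_C − x_B) − 29x_C.
∂π/∂x_C = 94 − 10x_C − x_B = 0 ⇒ x_C = 9.4 − 0.1x_B.
At x_B = 1: x_C = 9.4 − 0.1·1 = 9.3.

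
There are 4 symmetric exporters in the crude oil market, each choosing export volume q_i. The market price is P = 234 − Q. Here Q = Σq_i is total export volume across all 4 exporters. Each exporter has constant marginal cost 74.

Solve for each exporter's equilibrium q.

A representative exporter's profit is π_i = q_i(234 − Q) − 74q_i, with Q = q_i + Σ_{j≠i} q_j.
First-order condition: 160 − 2q_i − Σ_{j≠i} q_j = 0.
Imposing symmetry (q_j = q for all j) turns Σ_{j≠i} q_j into 3q, so 160 = 5q and q = 32.

32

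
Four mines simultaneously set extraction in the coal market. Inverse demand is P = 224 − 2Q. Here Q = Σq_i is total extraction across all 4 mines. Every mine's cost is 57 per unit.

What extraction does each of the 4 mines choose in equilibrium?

A representative mine's profit is π_i = q_i(224 − 2Q) − 57q_i, with Q = q_i + Σ_{j≠i} q_j.
First-order condition: 167 − 4q_i − 2Σ_{j≠i} q_j = 0.
Imposing symmetry (q_j = q for all j) turns Σ_{j≠i} q_j into 3q, so 167 = 10q and q = 16.7.

16.7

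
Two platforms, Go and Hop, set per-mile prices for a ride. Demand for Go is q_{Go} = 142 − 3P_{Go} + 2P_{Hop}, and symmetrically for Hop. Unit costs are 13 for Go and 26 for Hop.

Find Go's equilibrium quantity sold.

104.0625

Go's profit: π = (P_{Go} − 13)(142 − 3P_{Go} + 2P_{Hop}).
∂π/∂P_{Go} = 181 − 6P_{Go} + 2P_{Hop} = 0 ⇒ P_{Go} = 181/6 + (1/3)P_{Hop}.
Similarly P_{Hop} = 110/3 + (1/3)P_{Go}.
Solving the two reaction functions simultaneously: (1 − (1/3)(1/3))P_{Go} = 181/6 + (1/3)·(110/3), so (8/9)P_{Go} = 763/18 and P_{Go} = 47.6875.
Then P_{Hop} = 110/3 + (1/3)·47.6875 = 52.5625.
q_{Go} = 142 − 3·47.6875 + 2·52.5625 = 104.0625.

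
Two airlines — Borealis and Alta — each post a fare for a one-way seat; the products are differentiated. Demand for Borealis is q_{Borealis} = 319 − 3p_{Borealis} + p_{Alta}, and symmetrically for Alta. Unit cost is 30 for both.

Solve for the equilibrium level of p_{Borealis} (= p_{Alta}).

Borealis's profit: π = (p_{Borealis} − 30)(319 − 3p_{Borealis} + p_{Alta}).
∂π/∂p_{Borealis} = 409 − 6p_{Borealis} + p_{Alta} = 0 ⇒ p_{Borealis} = 409/6 + (1/6)p_{Alta}.
Setting p_{Borealis} = p_{Alta} in the reaction function: p_{Borealis} = 409/6 + (1/6)p_{Borealis}, so p_{Borealis} = (409/6) / (5/6) = 81.8.

81.8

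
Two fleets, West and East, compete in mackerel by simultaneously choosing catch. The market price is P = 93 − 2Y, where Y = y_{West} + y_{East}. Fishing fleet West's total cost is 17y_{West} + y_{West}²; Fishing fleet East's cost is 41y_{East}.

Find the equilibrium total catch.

18

Fishing fleet West's profit: π = y_{West}(93 − 2(y_{West} + y_{East})) − 17y_{West} − y_{West}².
∂π/∂y_{West} = 76 − 6y_{West} − 2y_{East} = 0, so y_{West} = 38/3 − (1/3)y_{East}.
For East: ∂π/∂y_{East} = 52 − 4y_{East} − 2y_{West} = 0 ⇒ y_{East} = 13 − 0.5y_{West}.
Solving the two reaction functions simultaneously: (1 − (−1/3)(−0.5))y_{West} = 38/3 − (1/3)·13, so (5/6)y_{West} = 25/3 and y_{West} = 10.
Then y_{East} = 13 − 0.5·10 = 8.
Total catch: 10 + 8 = 18.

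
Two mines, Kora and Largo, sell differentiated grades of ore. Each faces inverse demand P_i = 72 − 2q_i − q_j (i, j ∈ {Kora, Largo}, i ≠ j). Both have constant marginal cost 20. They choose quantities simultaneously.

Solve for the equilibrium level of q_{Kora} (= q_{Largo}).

Mine Kora's profit: π = q_{Kora}(72 − 2q_{Kora} − q_{Largo}) − 20q_{Kora}.
∂π/∂q_{Kora} = 52 − 4q_{Kora} − q_{Largo} = 0 ⇒ q_{Kora} = 13 − 0.25q_{Largo}.
Setting q_{Kora} = q_{Largo} in the reaction function: q_{Kora} = 13 − 0.25q_{Kora}, so q_{Kora} = 13 / 1.25 = 10.4.

10.4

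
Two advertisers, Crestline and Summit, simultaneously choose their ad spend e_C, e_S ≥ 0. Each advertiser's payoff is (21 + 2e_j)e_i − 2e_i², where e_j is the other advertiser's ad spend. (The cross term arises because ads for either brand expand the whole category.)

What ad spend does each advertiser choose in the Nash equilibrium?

Crestline's payoff is (21 + 2e_S)e_C − 2e_C².
∂π/∂e_C = 21 + 2e_S − 4e_C = 0, so e_C = 5.25 + 0.5e_S.
By symmetry e_S = e_C; substituting into the reaction function, 0.5e_C = 5.25 and e_C = 10.5.

10.5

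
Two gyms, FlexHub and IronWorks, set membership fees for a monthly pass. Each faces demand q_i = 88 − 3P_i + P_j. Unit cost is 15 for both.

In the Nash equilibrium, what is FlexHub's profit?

403.68

FlexHub's profit: π = (P_{FlexHub} − 15)(88 − 3P_{FlexHub} + P_{IronWorks}).
∂π/∂P_{FlexHub} = 133 − 6P_{FlexHub} + P_{IronWorks} = 0 ⇒ P_{FlexHub} = 133/6 + (1/6)P_{IronWorks}.
By symmetry P_{IronWorks} = P_{FlexHub}; substituting into the reaction function, (5/6)P_{FlexHub} = 133/6 and P_{FlexHub} = 26.6.
q_{FlexHub} = 88 − 3·26.6 + 26.6 = 34.8.
Profit = (26.6 − 15)·34.8 = 403.68.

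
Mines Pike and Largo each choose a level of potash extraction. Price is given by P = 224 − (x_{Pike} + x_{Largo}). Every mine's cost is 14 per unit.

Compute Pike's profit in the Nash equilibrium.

4900

Mine Pike's profit: π = x_{Pike}(224 − (x_{Pike} + x_{Largo})) − 14x_{Pike}.
∂π/∂x_{Pike} = 210 − 2x_{Pike} − x_{Largo} = 0, so x_{Pike} = 105 − 0.5x_{Largo}.
Setting x_{Pike} = x_{Largo} in the reaction function: x_{Pike} = 105 − 0.5x_{Pike}, so x_{Pike} = 105 / 1.5 = 70.
Price P = 224 − 140 = 84.
Pike's profit: (84 − 14)·70 = 4900.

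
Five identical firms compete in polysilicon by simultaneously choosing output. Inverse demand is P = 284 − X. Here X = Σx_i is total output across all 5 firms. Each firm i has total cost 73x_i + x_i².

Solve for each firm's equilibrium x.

26.375

A representative firm's profit is π_i = x_i(284 − X) − 73x_i − x_i², with X = x_i + Σ_{j≠i} x_j.
First-order condition: 211 − 4x_i − Σ_{j≠i} x_j = 0.
Imposing symmetry (x_j = x for all j) turns Σ_{j≠i} x_j into 4x, so 211 = 8x and x = 26.375.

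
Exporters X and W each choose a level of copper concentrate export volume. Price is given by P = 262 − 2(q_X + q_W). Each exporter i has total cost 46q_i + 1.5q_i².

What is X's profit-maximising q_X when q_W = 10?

28

Exporter X's profit: π = q_X(262 − 2(q_X + q_W)) − 46q_X − 1.5q_X².
∂π/∂q_X = 216 − 7q_X − 2q_W = 0, so q_X = 216/7 − (2/7)q_W.
At q_W = 10: q_X = 216/7 − (2/7)·10 = 28.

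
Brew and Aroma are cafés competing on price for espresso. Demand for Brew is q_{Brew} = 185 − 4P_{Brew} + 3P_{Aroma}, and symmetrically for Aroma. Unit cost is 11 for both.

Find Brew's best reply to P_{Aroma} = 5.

Brew's profit: π = (P_{Brew} − 11)(185 − 4P_{Brew} + 3P_{Aroma}).
∂π/∂P_{Brew} = 229 − 8P_{Brew} + 3P_{Aroma} = 0 ⇒ P_{Brew} = 28.625 + 0.375P_{Aroma}.
At P_{Aroma} = 5: P_{Brew} = 28.625 + 0.375·5 = 30.5.

30.5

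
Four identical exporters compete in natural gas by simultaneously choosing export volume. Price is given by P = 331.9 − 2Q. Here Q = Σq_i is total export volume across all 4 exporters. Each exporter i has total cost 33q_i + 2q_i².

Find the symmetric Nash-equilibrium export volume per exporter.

A representative exporter's profit is π_i = q_i(331.9 − 2Q) − 33q_i − 2q_i², with Q = q_i + Σ_{j≠i} q_j.
First-order condition: 298.9 − 8q_i − 2Σ_{j≠i} q_j = 0.
Imposing symmetry (q_j = q for all j) turns Σ_{j≠i} q_j into 3q, so 298.9 = 14q and q = 21.35.

21.35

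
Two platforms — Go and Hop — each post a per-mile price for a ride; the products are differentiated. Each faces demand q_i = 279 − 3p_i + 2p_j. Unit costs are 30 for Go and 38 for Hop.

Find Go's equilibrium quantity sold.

Go's profit: π = (p_{Go} − 30)(279 − 3p_{Go} + 2p_{Hop}).
∂π/∂p_{Go} = 369 − 6p_{Go} + 2p_{Hop} = 0 ⇒ p_{Go} = 61.5 + (1/3)p_{Hop}.
Similarly p_{Hop} = 65.5 + (1/3)p_{Go}.
Substituting the second reaction function into the first: p_{Go} = 61.5 + (1/3)(65.5 + (1/3)p_{Go}), which gives (8/9)p_{Go} = 250/3 ⇒ p_{Go} = 93.75.
Then p_{Hop} = 65.5 + (1/3)·93.75 = 96.75.
q_{Go} = 279 − 3·93.75 + 2·96.75 = 191.25.

191.25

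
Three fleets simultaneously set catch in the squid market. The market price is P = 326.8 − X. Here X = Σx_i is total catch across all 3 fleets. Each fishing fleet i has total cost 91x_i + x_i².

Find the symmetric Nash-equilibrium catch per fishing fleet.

A representative fishing fleet's profit is π_i = x_i(326.8 − X) − 91x_i − x_i², with X = x_i + Σ_{j≠i} x_j.
First-order condition: 235.8 − 4x_i − Σ_{j≠i} x_j = 0.
With identical fishing fleets, set every x_j = x: then 235.8 − 4x − 2x = 0, i.e. x = 235.8/6 = 39.3.

39.3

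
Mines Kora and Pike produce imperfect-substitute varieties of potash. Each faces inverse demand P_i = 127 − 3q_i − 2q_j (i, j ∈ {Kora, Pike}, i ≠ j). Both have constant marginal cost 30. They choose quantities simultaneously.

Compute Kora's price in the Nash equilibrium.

66.375

Mine Kora's profit: π = q_{Kora}(127 − 3q_{Kora} − 2q_{Pike}) − 30q_{Kora}.
∂π/∂q_{Kora} = 97 − 6q_{Kora} − 2q_{Pike} = 0 ⇒ q_{Kora} = 97/6 − (1/3)q_{Pike}.
Setting q_{Kora} = q_{Pike} in the reaction function: q_{Kora} = 97/6 − (1/3)q_{Kora}, so q_{Kora} = (97/6) / (4/3) = 12.125.
P_{Kora} = 127 − 3·12.125 − 2·12.125 = 66.375.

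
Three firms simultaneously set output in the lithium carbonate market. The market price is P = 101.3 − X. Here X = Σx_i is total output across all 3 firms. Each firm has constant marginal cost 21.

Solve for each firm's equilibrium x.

20.075

A representative firm's profit is π_i = x_i(101.3 − X) − 21x_i, with X = x_i + Σ_{j≠i} x_j.
First-order condition: 80.3 − 2x_i − Σ_{j≠i} x_j = 0.
In a symmetric equilibrium every firm chooses the same x, so Σ_{j≠i} x_j = 2x. The condition becomes 80.3 − 4x = 0, giving x = 80.3/4 = 20.075.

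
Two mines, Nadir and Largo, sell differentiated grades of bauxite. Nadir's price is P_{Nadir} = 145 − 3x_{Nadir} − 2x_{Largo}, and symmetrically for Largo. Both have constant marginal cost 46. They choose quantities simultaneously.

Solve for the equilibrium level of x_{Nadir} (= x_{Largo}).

Mine Nadir's profit: π = x_{Nadir}(145 − 3x_{Nadir} − 2x_{Largo}) − 46x_{Nadir}.
∂π/∂x_{Nadir} = 99 − 6x_{Nadir} − 2x_{Largo} = 0 ⇒ x_{Nadir} = 16.5 − (1/3)x_{Largo}.
By symmetry x_{Largo} = x_{Nadir}; substituting into the reaction function, (4/3)x_{Nadir} = 16.5 and x_{Nadir} = 12.375.

12.375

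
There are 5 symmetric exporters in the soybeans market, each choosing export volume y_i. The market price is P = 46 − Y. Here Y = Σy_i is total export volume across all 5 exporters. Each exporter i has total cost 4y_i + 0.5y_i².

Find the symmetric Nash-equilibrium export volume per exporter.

6

A representative exporter's profit is π_i = y_i(46 − Y) − 4y_i − 0.5y_i², with Y = y_i + Σ_{j≠i} y_j.
First-order condition: 42 − 3y_i − Σ_{j≠i} y_j = 0.
Imposing symmetry (y_j = y for all j) turns Σ_{j≠i} y_j into 4y, so 42 = 7y and y = 6.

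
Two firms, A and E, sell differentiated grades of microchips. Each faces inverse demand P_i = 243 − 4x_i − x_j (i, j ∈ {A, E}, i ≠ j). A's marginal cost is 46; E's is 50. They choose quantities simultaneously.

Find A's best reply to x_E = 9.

23.5

Firm A's profit: π = x_A(243 − 4x_A − x_E) − 46x_A.
∂π/∂x_A = 197 − 8x_A − x_E = 0 ⇒ x_A = 24.625 − 0.125x_E.
At x_E = 9: x_A = 24.625 − 0.125·9 = 23.5.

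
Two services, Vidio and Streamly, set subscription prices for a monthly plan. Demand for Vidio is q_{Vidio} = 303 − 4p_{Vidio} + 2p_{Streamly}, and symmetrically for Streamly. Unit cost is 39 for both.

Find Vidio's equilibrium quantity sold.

150

Vidio's profit: π = (p_{Vidio} − 39)(303 − 4p_{Vidio} + 2p_{Streamly}).
∂π/∂p_{Vidio} = 459 − 8p_{Vidio} + 2p_{Streamly} = 0 ⇒ p_{Vidio} = 57.375 + 0.25p_{Streamly}.
The game is symmetric, so in equilibrium p_{Streamly} = p_{Vidio}: the reaction function gives 0.75p_{Vidio} = 57.375, hence p_{Vidio} = 76.5.
q_{Vidio} = 303 − 4·76.5 + 2·76.5 = 150.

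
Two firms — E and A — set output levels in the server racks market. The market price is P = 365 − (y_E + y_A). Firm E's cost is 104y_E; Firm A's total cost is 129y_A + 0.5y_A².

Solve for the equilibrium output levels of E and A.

109.4, 42.2

Firm E's profit: π = y_E(365 − (y_E + y_A)) − 104y_E.
∂π/∂y_E = 261 − 2y_E − y_A = 0, so y_E = 130.5 − 0.5y_A.
For A: ∂π/∂y_A = 236 − 3y_A − y_E = 0 ⇒ y_A = 236/3 − (1/3)y_E.
Solving the two reaction functions simultaneously: (1 − (−0.5)(−1/3))y_E = 130.5 − 0.5·(236/3), so (5/6)y_E = 547/6 and y_E = 109.4.
Then y_A = 236/3 − (1/3)·109.4 = 42.2.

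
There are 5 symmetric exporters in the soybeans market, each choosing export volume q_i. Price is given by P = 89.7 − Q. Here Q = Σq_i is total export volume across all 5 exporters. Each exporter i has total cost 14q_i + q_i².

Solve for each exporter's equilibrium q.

9.4625

A representative exporter's profit is π_i = q_i(89.7 − Q) − 14q_i − q_i², with Q = q_i + Σ_{j≠i} q_j.
First-order condition: 75.7 − 4q_i − Σ_{j≠i} q_j = 0.
In a symmetric equilibrium every exporter chooses the same q, so Σ_{j≠i} q_j = 4q. The condition becomes 75.7 − 8q = 0, giving q = 75.7/8 = 9.4625.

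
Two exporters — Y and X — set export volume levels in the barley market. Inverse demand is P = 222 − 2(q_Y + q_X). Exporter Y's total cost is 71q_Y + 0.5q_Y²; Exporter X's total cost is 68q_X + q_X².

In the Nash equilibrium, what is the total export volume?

41

Exporter Y's profit: π = q_Y(222 − 2(q_Y + q_X)) − 71q_Y − 0.5q_Y².
∂π/∂q_Y = 151 − 5q_Y − 2q_X = 0, so q_Y = 30.2 − 0.4q_X.
For X: ∂π/∂q_X = 154 − 6q_X − 2q_Y = 0 ⇒ q_X = 77/3 − (1/3)q_Y.
Substituting the second reaction function into the first: q_Y = 30.2 − 0.4(77/3 − (1/3)q_Y), which gives (13/15)q_Y = 299/15 ⇒ q_Y = 23.
Then q_X = 77/3 − (1/3)·23 = 18.
Total export volume: 23 + 18 = 41.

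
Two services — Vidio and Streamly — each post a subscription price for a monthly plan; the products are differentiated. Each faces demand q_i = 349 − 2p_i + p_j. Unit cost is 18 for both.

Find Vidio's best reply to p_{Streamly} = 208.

148.25

Vidio's profit: π = (p_{Vidio} − 18)(349 − 2p_{Vidio} + p_{Streamly}).
∂π/∂p_{Vidio} = 385 − 4p_{Vidio} + p_{Streamly} = 0 ⇒ p_{Vidio} = 96.25 + 0.25p_{Streamly}.
At p_{Streamly} = 208: p_{Vidio} = 96.25 + 0.25·208 = 148.25.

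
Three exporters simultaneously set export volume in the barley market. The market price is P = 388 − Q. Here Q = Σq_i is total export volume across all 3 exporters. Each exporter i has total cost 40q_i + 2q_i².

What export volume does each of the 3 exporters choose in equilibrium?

A representative exporter's profit is π_i = q_i(388 − Q) − 40q_i − 2q_i², with Q = q_i + Σ_{j≠i} q_j.
First-order condition: 348 − 6q_i − Σ_{j≠i} q_j = 0.
In a symmetric equilibrium every exporter chooses the same q, so Σ_{j≠i} q_j = 2q. The condition becomes 348 − 8q = 0, giving q = 348/8 = 43.5.

43.5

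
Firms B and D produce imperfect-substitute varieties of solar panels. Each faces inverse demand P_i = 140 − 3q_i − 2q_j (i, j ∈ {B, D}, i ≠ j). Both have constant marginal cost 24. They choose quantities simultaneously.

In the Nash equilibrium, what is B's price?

67.5

Firm B's profit: π = q_B(140 − 3q_B − 2q_D) − 24q_B.
∂π/∂q_B = 116 − 6q_B − 2q_D = 0 ⇒ q_B = 58/3 − (1/3)q_D.
Setting q_B = q_D in the reaction function: q_B = 58/3 − (1/3)q_B, so q_B = (58/3) / (4/3) = 14.5.
P_B = 140 − 3·14.5 − 2·14.5 = 67.5.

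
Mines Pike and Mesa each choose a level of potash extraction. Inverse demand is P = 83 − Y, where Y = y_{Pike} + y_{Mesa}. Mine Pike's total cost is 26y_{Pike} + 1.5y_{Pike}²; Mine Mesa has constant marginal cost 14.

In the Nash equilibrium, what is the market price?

46

Mine Pike's profit: π = y_{Pike}(83 − (y_{Pike} + y_{Mesa})) − 26y_{Pike} − 1.5y_{Pike}².
∂π/∂y_{Pike} = 57 − 5y_{Pike} − y_{Mesa} = 0, so y_{Pike} = 11.4 − 0.2y_{Mesa}.
For Mesa: ∂π/∂y_{Mesa} = 69 − 2y_{Mesa} − y_{Pike} = 0 ⇒ y_{Mesa} = 34.5 − 0.5y_{Pike}.
Substituting the second reaction function into the first: y_{Pike} = 11.4 − 0.2(34.5 − 0.5y_{Pike}), which gives 0.9y_{Pike} = 4.5 ⇒ y_{Pike} = 5.
Then y_{Mesa} = 34.5 − 0.5·5 = 32.
Equilibrium price: P = 83 − 37 = 46.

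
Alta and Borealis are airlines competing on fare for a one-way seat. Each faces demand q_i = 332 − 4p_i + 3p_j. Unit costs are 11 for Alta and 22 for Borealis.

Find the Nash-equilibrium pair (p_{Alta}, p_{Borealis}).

Alta's profit: π = (p_{Alta} − 11)(332 − 4p_{Alta} + 3p_{Borealis}).
∂π/∂p_{Alta} = 376 − 8p_{Alta} + 3p_{Borealis} = 0 ⇒ p_{Alta} = 47 + 0.375p_{Borealis}.
Similarly p_{Borealis} = 52.5 + 0.375p_{Alta}.
Solving the two reaction functions simultaneously: (1 − (0.375)(0.375))p_{Alta} = 47 + 0.375·52.5, so (55/64)p_{Alta} = 66.6875 and p_{Alta} = 77.6.
Then p_{Borealis} = 52.5 + 0.375·77.6 = 81.6.

77.6, 81.6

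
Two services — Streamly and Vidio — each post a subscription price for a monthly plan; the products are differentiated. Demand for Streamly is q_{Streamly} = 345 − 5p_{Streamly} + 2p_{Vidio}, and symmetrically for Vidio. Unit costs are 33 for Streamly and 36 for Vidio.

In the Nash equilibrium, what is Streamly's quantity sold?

Streamly's profit: π = (p_{Streamly} − 33)(345 − 5p_{Streamly} + 2p_{Vidio}).
∂π/∂p_{Streamly} = 510 − 10p_{Streamly} + 2p_{Vidio} = 0 ⇒ p_{Streamly} = 51 + 0.2p_{Vidio}.
Similarly p_{Vidio} = 52.5 + 0.2p_{Streamly}.
Plugging p_{Vidio} into Streamly's best response: p_{Streamly} = 51 + 0.2(52.5 + 0.2p_{Streamly}) ⇒ 0.96p_{Streamly} = 61.5, so p_{Streamly} = 64.0625.
Then p_{Vidio} = 52.5 + 0.2·64.0625 = 65.3125.
q_{Streamly} = 345 − 5·64.0625 + 2·65.3125 = 155.3125.

155.3125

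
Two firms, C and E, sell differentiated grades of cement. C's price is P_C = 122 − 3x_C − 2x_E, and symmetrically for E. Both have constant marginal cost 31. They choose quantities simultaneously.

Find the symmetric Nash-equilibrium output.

Firm C's profit: π = x_C(122 − 3x_C − 2x_E) − 31x_C.
∂π/∂x_C = 91 − 6x_C − 2x_E = 0 ⇒ x_C = 91/6 − (1/3)x_E.
By symmetry x_E = x_C; substituting into the reaction function, (4/3)x_C = 91/6 and x_C = 11.375.

11.375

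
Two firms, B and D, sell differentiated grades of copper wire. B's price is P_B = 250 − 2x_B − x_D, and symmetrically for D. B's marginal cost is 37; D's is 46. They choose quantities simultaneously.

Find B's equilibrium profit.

Firm B's profit: π = x_B(250 − 2x_B − x_D) − 37x_B.
∂π/∂x_B = 213 − 4x_B − x_D = 0 ⇒ x_B = 53.25 − 0.25x_D.
Similarly x_D = 51 − 0.25x_B.
Solving the two reaction functions simultaneously: (1 − (−0.25)(−0.25))x_B = 53.25 − 0.25·51, so 0.9375x_B = 40.5 and x_B = 43.2.
Then x_D = 51 − 0.25·43.2 = 40.2.
P_B = 250 − 2·43.2 − 40.2 = 123.4.
Profit = (123.4 − 37)·43.2 = 3732.48.

3732.48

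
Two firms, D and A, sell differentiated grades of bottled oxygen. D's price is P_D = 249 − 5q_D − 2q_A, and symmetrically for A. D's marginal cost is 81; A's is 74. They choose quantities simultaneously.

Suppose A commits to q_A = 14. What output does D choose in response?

14

Firm D's profit: π = q_D(249 − 5q_D − 2q_A) − 81q_D.
∂π/∂q_D = 168 − 10q_D − 2q_A = 0 ⇒ q_D = 16.8 − 0.2q_A.
At q_A = 14: q_D = 16.8 − 0.2·14 = 14.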